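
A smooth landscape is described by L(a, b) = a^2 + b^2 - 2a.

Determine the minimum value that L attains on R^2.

-1

L(a,b) separates as P(a) + Q(b), so its minimum is min P + min Q.
P'(a) = 2a - 2 vanishes at a ∈ {1}; Q'(b) = 2b vanishes at b ∈ {0}.
Local minima of P (where P''>0): P(1)=-1. Local minima of Q: Q(0)=0.
So the global minimum of L is P(1) + Q(0) = -1 + 0 = -1, attained at (1, 0).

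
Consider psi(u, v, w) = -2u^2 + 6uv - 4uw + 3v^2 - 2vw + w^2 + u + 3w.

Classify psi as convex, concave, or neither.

psi is quadratic, so its Hessian is the constant matrix H = [[-4, 6, -4], [6, 6, -2], [-4, -2, 2]].
Leading principal minors: -4, -60, -104.
Neither pattern holds ⇒ H is indefinite ⇒ neither convex nor concave.

neither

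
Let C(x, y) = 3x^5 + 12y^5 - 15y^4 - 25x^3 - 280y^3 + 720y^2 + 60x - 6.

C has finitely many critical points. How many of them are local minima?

4

C separates as a function of x plus a function of y, so ∇C=0 decouples.
∂C/∂x = 15(x - 2)(x - 1)(x + 1)(x + 2) = 0 at x ∈ {-2, -1, 1, 2}; ∂C/∂y = 60y(y - 3)(y - 2)(y + 4) = 0 at y ∈ {-4, 0, 2, 3}.
The Hessian is diagonal: diag(C_xx, C_yy). Second derivatives: C_xx(-2)=-180, C_xx(-1)=90, C_xx(1)=-90, C_xx(2)=180; C_yy(-4)=-10080, C_yy(0)=1440, C_yy(2)=-720, C_yy(3)=1260.
Local minima occur where both diagonal entries positive: (-1, 0), (-1, 3), (2, 0), (2, 3). Count: 4.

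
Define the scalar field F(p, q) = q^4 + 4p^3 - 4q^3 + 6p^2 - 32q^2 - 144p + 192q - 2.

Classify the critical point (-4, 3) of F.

The mixed partial ∂²F/∂p∂q is 0, so the Hessian at any point is diag(F_pp, F_qq) = diag(12(2p + 1), 4(3q^2 - 6q - 16)).
At (-4, 3): H = diag(-84, -28).
Both eigenvalues are negative, so H is negative definite: a local maximum.

local maximum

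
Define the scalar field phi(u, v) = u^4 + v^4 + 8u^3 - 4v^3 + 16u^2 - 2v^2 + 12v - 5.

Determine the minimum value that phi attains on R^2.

-14

phi(u,v) separates as P(u) + Q(v) − 5, so its minimum is min P + min Q − 5.
P'(u) = 4u(u + 2)(u + 4) vanishes at u ∈ {-4, -2, 0}; Q'(v) = 4(v - 3)(v - 1)(v + 1) vanishes at v ∈ {-1, 1, 3}.
Local minima of P (where P''>0): P(-4)=0, P(0)=0. Local minima of Q: Q(-1)=-9, Q(3)=-9.
So the global minimum of phi is P(-4) + Q(-1) − 5 = 0 − 9 − 5 = -14, attained at (-4, -1).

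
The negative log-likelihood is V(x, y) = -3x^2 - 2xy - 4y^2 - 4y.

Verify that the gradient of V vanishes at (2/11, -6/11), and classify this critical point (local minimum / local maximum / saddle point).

local maximum

∇V = (-6x - 2y, -2x - 8y - 4); substituting (2/11, -6/11) gives ∇V = (0, 0), so (2/11, -6/11) is indeed a critical point.
The Hessian of V is constant: H = [[-6, -2], [-2, -8]].
det(H) = (-6)·(-8) − (-2)² = 44.
det(H) > 0 and tr(H) = -14 < 0, so H is negative definite and the point is a local maximum.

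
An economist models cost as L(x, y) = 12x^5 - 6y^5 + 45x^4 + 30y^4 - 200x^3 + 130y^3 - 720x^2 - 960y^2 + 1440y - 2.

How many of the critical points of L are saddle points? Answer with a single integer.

L separates as a function of x plus a function of y, so ∇L=0 decouples.
∂L/∂x = 60x(x - 3)(x + 2)(x + 4) = 0 at x ∈ {-4, -2, 0, 3}; ∂L/∂y = -30(y - 4)(y - 3)(y - 1)(y + 4) = 0 at y ∈ {-4, 1, 3, 4}.
The Hessian is diagonal: diag(L_xx, L_yy). Second derivatives: L_xx(-4)=-3360, L_xx(-2)=1200, L_xx(0)=-1440, L_xx(3)=6300; L_yy(-4)=8400, L_yy(1)=-900, L_yy(3)=420, L_yy(4)=-720.
Saddle points occur where the two diagonal entries have opposite signs: (-4, -4), (-4, 3), (-2, 1), (-2, 4), (0, -4), (0, 3), (3, 1), (3, 4). Count: 8.

8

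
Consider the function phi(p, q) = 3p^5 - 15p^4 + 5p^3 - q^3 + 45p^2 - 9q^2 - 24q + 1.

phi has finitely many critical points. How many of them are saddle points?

4

phi separates as a function of p plus a function of q, so ∇phi=0 decouples.
∂phi/∂p = 15p(p - 3)(p - 2)(p + 1) = 0 at p ∈ {-1, 0, 2, 3}; ∂phi/∂q = -3(q + 2)(q + 4) = 0 at q ∈ {-4, -2}.
The Hessian is diagonal: diag(phi_pp, phi_qq). Second derivatives: phi_pp(-1)=-180, phi_pp(0)=90, phi_pp(2)=-90, phi_pp(3)=180; phi_qq(-4)=6, phi_qq(-2)=-6.
Saddle points occur where the two diagonal entries have opposite signs: (-1, -4), (0, -2), (2, -4), (3, -2). Count: 4.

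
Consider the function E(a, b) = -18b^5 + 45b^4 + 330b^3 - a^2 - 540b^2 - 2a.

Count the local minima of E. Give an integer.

E separates as a function of a plus a function of b, so ∇E=0 decouples.
∂E/∂a = -2(a + 1) = 0 at a ∈ {-1}; ∂E/∂b = -90b(b - 4)(b - 1)(b + 3) = 0 at b ∈ {-3, 0, 1, 4}.
The Hessian is diagonal: diag(E_aa, E_bb). Second derivatives: E_aa(-1)=-2; E_bb(-3)=7560, E_bb(0)=-1080, E_bb(1)=1080, E_bb(4)=-7560.
Local minima occur where both diagonal entries positive: none. Count: 0.

0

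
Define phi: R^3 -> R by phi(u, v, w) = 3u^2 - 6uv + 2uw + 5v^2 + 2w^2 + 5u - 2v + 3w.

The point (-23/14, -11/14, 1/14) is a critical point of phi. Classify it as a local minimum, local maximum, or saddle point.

local minimum

The Hessian is constant: H = [[6, -6, 2], [-6, 10, 0], [2, 0, 4]].
Leading principal minors: Δ₁ = 6, Δ₂ = 24, Δ₃ = 56.
All leading minors are positive, so H is positive definite: a local minimum.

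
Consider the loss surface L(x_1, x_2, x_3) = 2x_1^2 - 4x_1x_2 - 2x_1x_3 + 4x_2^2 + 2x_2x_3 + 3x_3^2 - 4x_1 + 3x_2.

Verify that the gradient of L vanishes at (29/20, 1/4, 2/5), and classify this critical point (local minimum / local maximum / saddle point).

∇L = (4x_1 - 4x_2 - 2x_3 - 4, -4x_1 + 8x_2 + 2x_3 + 3, -2x_1 + 2x_2 + 6x_3); substituting (29/20, 1/4, 2/5) gives ∇L = (0, 0, 0), so (29/20, 1/4, 2/5) is indeed a critical point.
The Hessian is constant: H = [[4, -4, -2], [-4, 8, 2], [-2, 2, 6]].
Leading principal minors: Δ₁ = 4, Δ₂ = 16, Δ₃ = 80.
All leading minors are positive, so H is positive definite: a local minimum.

local minimum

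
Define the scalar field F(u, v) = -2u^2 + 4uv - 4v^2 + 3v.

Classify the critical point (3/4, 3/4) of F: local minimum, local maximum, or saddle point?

local maximum

The Hessian of F is constant: H = [[-4, 4], [4, -8]].
det(H) = (-4)·(-8) − 4² = 16.
det(H) > 0 and tr(H) = -12 < 0, so H is negative definite and the point is a local maximum.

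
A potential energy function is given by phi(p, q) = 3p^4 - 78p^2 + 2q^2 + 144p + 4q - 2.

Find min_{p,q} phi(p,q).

phi(p,q) separates as A(p) + B(q) − 2, so its minimum is min A + min B − 2.
A'(p) = 12(p - 3)(p - 1)(p + 4) vanishes at p ∈ {-4, 1, 3}; B'(q) = 4q + 4 vanishes at q ∈ {-1}.
Local minima of A (where A''>0): A(-4)=-1056, A(3)=-27. Local minima of B: B(-1)=-2.
So the global minimum of phi is A(-4) + B(-1) − 2 = -1056 − 2 − 2 = -1060, attained at (-4, -1).

-1060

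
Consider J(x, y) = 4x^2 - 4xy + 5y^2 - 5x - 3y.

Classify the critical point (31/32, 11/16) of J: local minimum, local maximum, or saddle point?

local minimum

The Hessian of J is constant: H = [[8, -4], [-4, 10]].
det(H) = 8·10 − (-4)² = 64.
det(H) > 0 and tr(H) = 18 > 0, so H is positive definite and the point is a local minimum.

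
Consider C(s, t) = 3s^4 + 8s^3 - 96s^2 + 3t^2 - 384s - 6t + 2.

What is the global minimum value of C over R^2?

C(s,t) separates as P(s) + Q(t) + 2, so its minimum is min P + min Q + 2.
P'(s) = 12(s - 4)(s + 2)(s + 4) vanishes at s ∈ {-4, -2, 4}; Q'(t) = 6(t - 1) vanishes at t ∈ {1}.
Local minima of P (where P''>0): P(-4)=256, P(4)=-1792. Local minima of Q: Q(1)=-3.
So the global minimum of C is P(4) + Q(1) + 2 = -1792 − 3 + 2 = -1793, attained at (4, 1).

-1793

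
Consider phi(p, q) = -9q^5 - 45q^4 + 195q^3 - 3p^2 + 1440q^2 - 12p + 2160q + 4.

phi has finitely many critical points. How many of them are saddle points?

phi separates as a function of p plus a function of q, so ∇phi=0 decouples.
∂phi/∂p = -6(p + 2) = 0 at p ∈ {-2}; ∂phi/∂q = -45(q - 4)(q + 1)(q + 3)(q + 4) = 0 at q ∈ {-4, -3, -1, 4}.
The Hessian is diagonal: diag(phi_pp, phi_qq). Second derivatives: phi_pp(-2)=-6; phi_qq(-4)=1080, phi_qq(-3)=-630, phi_qq(-1)=1350, phi_qq(4)=-12600.
Saddle points occur where the two diagonal entries have opposite signs: (-2, -4), (-2, -1). Count: 2.

2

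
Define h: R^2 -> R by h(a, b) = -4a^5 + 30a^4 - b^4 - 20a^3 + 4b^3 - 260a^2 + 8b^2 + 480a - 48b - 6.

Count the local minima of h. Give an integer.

h separates as a function of a plus a function of b, so ∇h=0 decouples.
∂h/∂a = -20(a - 4)(a - 3)(a - 1)(a + 2) = 0 at a ∈ {-2, 1, 3, 4}; ∂h/∂b = -4(b - 3)(b - 2)(b + 2) = 0 at b ∈ {-2, 2, 3}.
The Hessian is diagonal: diag(h_aa, h_bb). Second derivatives: h_aa(-2)=1800, h_aa(1)=-360, h_aa(3)=200, h_aa(4)=-360; h_bb(-2)=-80, h_bb(2)=16, h_bb(3)=-20.
Local minima occur where both diagonal entries positive: (-2, 2), (3, 2). Count: 2.

2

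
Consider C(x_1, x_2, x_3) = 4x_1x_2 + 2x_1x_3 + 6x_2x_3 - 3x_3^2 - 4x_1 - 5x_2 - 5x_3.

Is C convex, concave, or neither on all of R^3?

C is quadratic, so its Hessian is the constant matrix H = [[0, 4, 2], [4, 0, 6], [2, 6, -6]].
Leading principal minors: 0, -16, 192.
Neither pattern holds ⇒ H is indefinite ⇒ neither convex nor concave.

neither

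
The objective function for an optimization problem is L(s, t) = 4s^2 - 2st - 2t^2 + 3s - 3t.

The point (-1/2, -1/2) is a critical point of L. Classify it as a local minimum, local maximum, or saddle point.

saddle point

The Hessian of L is constant: H = [[8, -2], [-2, -4]].
det(H) = 8·(-4) − (-2)² = -36.
Since det(H) < 0, H is indefinite and the critical point is a saddle point.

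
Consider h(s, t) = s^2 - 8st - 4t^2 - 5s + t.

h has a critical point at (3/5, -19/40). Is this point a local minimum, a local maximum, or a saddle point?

saddle point

The Hessian of h is constant: H = [[2, -8], [-8, -8]].
det(H) = 2·(-8) − (-8)² = -80.
Since det(H) < 0, H is indefinite and the critical point is a saddle point.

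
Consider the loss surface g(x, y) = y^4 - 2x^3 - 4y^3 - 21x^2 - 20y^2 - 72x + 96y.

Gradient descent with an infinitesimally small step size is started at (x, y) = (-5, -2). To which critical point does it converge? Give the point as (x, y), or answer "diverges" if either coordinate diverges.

(-4, -3)

g is separable, so gradient descent decouples: x follows -∂g/∂x, y follows -∂g/∂y.
∂g/∂x = -6(x + 3)(x + 4); at x=-5 this is -12, so x increases.
∂g/∂y = 4(y - 4)(y - 2)(y + 3); at y=-2 this is 96, so y decreases.
x converges to its nearest critical value -4 (a local min of the x-part); y converges to -3. The iterate converges to (-4, -3).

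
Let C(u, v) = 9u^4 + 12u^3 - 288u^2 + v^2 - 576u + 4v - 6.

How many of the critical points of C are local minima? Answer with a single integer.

C separates as a function of u plus a function of v, so ∇C=0 decouples.
∂C/∂u = 36(u - 4)(u + 1)(u + 4) = 0 at u ∈ {-4, -1, 4}; ∂C/∂v = 2(v + 2) = 0 at v ∈ {-2}.
The Hessian is diagonal: diag(C_uu, C_vv). Second derivatives: C_uu(-4)=864, C_uu(-1)=-540, C_uu(4)=1440; C_vv(-2)=2.
Local minima occur where both diagonal entries positive: (-4, -2), (4, -2). Count: 2.

2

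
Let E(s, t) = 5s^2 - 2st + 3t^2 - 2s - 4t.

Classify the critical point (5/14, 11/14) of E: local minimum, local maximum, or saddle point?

local minimum

The Hessian of E is constant: H = [[10, -2], [-2, 6]].
det(H) = 10·6 − (-2)² = 56.
det(H) > 0 and tr(H) = 16 > 0, so H is positive definite and the point is a local minimum.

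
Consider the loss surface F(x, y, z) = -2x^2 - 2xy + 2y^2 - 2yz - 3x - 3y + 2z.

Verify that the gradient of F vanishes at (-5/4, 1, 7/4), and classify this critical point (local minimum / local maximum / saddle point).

∇F = (-4x - 2y - 3, -2x + 4y - 2z - 3, -2y + 2); substituting (-5/4, 1, 7/4) gives ∇F = (0, 0, 0), so (-5/4, 1, 7/4) is indeed a critical point.
The Hessian is constant: H = [[-4, -2, 0], [-2, 4, -2], [0, -2, 0]].
Leading principal minors: Δ₁ = -4, Δ₂ = -20, Δ₃ = 16.
The minors fit neither the all-positive nor the alternating-sign pattern, so H is indefinite: a saddle point.

saddle point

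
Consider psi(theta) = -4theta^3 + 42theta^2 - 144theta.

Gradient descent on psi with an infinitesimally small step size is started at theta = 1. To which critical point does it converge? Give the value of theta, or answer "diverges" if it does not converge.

3

psi'(theta) = -12(theta - 4)(theta - 3), so psi'(1) = -72.
Gradient descent moves in the -psi' direction, i.e. theta is increasing.
The nearest critical point in that direction is theta = 3, where psi'' = 12 > 0 (a local minimum). The iterate converges there.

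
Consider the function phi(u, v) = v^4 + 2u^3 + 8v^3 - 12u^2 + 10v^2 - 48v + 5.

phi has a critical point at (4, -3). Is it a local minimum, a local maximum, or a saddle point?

saddle point

The mixed partial ∂²phi/∂u∂v is 0, so the Hessian at any point is diag(phi_uu, phi_vv) = diag(12(u - 2), 4(3v^2 + 12v + 5)).
At (4, -3): H = diag(24, -16).
The eigenvalues have opposite signs, so H is indefinite: a saddle point.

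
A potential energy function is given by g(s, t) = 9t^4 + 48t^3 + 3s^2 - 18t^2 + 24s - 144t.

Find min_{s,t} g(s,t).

-528

g(s,t) separates as P(s) + Q(t), so its minimum is min P + min Q.
P'(s) = 6s + 24 vanishes at s ∈ {-4}; Q'(t) = 36(t - 1)(t + 1)(t + 4) vanishes at t ∈ {-4, -1, 1}.
Local minima of P (where P''>0): P(-4)=-48. Local minima of Q: Q(-4)=-480, Q(1)=-105.
So the global minimum of g is P(-4) + Q(-4) = -48 − 480 = -528, attained at (-4, -4).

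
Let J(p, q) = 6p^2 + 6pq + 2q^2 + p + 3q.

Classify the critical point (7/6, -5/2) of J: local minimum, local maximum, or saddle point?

local minimum

The Hessian of J is constant: H = [[12, 6], [6, 4]].
det(H) = 12·4 − 6² = 12.
det(H) > 0 and tr(H) = 16 > 0, so H is positive definite and the point is a local minimum.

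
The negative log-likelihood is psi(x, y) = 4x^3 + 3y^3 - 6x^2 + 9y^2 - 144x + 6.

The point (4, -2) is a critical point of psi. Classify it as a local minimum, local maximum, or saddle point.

The mixed partial ∂²psi/∂x∂y is 0, so the Hessian at any point is diag(psi_xx, psi_yy) = diag(12(2x - 1), 18(y + 1)).
At (4, -2): H = diag(84, -18).
The eigenvalues have opposite signs, so H is indefinite: a saddle point.

saddle point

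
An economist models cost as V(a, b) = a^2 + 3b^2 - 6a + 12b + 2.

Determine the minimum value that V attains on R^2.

V(a,b) separates as P(a) + Q(b) + 2, so its minimum is min P + min Q + 2.
P'(a) = 2a - 6 vanishes at a ∈ {3}; Q'(b) = 6b + 12 vanishes at b ∈ {-2}.
Local minima of P (where P''>0): P(3)=-9. Local minima of Q: Q(-2)=-12.
So the global minimum of V is P(3) + Q(-2) + 2 = -9 − 12 + 2 = -19, attained at (3, -2).

-19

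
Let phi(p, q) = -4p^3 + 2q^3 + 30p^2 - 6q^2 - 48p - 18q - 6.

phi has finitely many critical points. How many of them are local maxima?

1

phi separates as a function of p plus a function of q, so ∇phi=0 decouples.
∂phi/∂p = -12(p - 4)(p - 1) = 0 at p ∈ {1, 4}; ∂phi/∂q = 6(q - 3)(q + 1) = 0 at q ∈ {-1, 3}.
The Hessian is diagonal: diag(phi_pp, phi_qq). Second derivatives: phi_pp(1)=36, phi_pp(4)=-36; phi_qq(-1)=-24, phi_qq(3)=24.
Local maxima occur where both diagonal entries negative: (4, -1). Count: 1.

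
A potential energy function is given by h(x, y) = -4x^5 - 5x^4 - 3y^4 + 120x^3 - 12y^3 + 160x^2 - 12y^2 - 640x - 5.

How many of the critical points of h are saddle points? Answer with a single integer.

h separates as a function of x plus a function of y, so ∇h=0 decouples.
∂h/∂x = -20(x - 4)(x - 1)(x + 2)(x + 4) = 0 at x ∈ {-4, -2, 1, 4}; ∂h/∂y = -12y(y + 1)(y + 2) = 0 at y ∈ {-2, -1, 0}.
The Hessian is diagonal: diag(h_xx, h_yy). Second derivatives: h_xx(-4)=1600, h_xx(-2)=-720, h_xx(1)=900, h_xx(4)=-2880; h_yy(-2)=-24, h_yy(-1)=12, h_yy(0)=-24.
Saddle points occur where the two diagonal entries have opposite signs: (-4, -2), (-4, 0), (-2, -1), (1, -2), (1, 0), (4, -1). Count: 6.

6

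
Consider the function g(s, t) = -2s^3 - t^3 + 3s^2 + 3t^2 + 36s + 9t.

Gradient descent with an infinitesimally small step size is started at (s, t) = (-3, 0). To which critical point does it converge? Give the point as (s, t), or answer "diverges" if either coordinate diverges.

g is separable, so gradient descent decouples: s follows -∂g/∂s, t follows -∂g/∂t.
∂g/∂s = -6(s - 3)(s + 2); at s=-3 this is -36, so s increases.
∂g/∂t = -3(t - 3)(t + 1); at t=0 this is 9, so t decreases.
s converges to its nearest critical value -2 (a local min of the s-part); t converges to -1. The iterate converges to (-2, -1).

(-2, -1)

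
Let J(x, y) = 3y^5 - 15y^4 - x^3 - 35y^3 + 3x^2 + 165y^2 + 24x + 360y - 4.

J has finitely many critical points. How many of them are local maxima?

2

J separates as a function of x plus a function of y, so ∇J=0 decouples.
∂J/∂x = -3(x - 4)(x + 2) = 0 at x ∈ {-2, 4}; ∂J/∂y = 15(y - 4)(y - 3)(y + 1)(y + 2) = 0 at y ∈ {-2, -1, 3, 4}.
The Hessian is diagonal: diag(J_xx, J_yy). Second derivatives: J_xx(-2)=18, J_xx(4)=-18; J_yy(-2)=-450, J_yy(-1)=300, J_yy(3)=-300, J_yy(4)=450.
Local maxima occur where both diagonal entries negative: (4, -2), (4, 3). Count: 2.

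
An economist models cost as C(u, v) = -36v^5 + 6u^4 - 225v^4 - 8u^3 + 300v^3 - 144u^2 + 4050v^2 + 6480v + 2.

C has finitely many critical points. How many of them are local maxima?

2

C separates as a function of u plus a function of v, so ∇C=0 decouples.
∂C/∂u = 24u(u - 4)(u + 3) = 0 at u ∈ {-3, 0, 4}; ∂C/∂v = -180(v - 3)(v + 1)(v + 3)(v + 4) = 0 at v ∈ {-4, -3, -1, 3}.
The Hessian is diagonal: diag(C_uu, C_vv). Second derivatives: C_uu(-3)=504, C_uu(0)=-288, C_uu(4)=672; C_vv(-4)=3780, C_vv(-3)=-2160, C_vv(-1)=4320, C_vv(3)=-30240.
Local maxima occur where both diagonal entries negative: (0, -3), (0, 3). Count: 2.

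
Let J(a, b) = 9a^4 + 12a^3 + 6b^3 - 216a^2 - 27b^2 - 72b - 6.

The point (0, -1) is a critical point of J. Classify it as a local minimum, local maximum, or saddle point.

The mixed partial ∂²J/∂a∂b is 0, so the Hessian at any point is diag(J_aa, J_bb) = diag(36(3a^2 + 2a - 12), 18(2b - 3)).
At (0, -1): H = diag(-432, -90).
Both eigenvalues are negative, so H is negative definite: a local maximum.

local maximum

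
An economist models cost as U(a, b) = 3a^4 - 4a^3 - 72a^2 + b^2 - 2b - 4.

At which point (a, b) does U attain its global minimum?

U(a,b) separates as P(a) + Q(b) − 4, so its minimum is min P + min Q − 4.
P'(a) = 12a(a - 4)(a + 3) vanishes at a ∈ {-3, 0, 4}; Q'(b) = 2b - 2 vanishes at b ∈ {1}.
Local minima of P (where P''>0): P(-3)=-297, P(4)=-640. Local minima of Q: Q(1)=-1.
So the global minimum of U is P(4) + Q(1) − 4 = -640 − 1 − 4 = -645, attained at (4, 1).

(4, 1)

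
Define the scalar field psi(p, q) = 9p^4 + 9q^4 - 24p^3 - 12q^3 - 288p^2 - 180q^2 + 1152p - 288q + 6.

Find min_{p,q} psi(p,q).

psi(p,q) separates as A(p) + B(q) + 6, so its minimum is min A + min B + 6.
A'(p) = 36(p - 4)(p - 2)(p + 4) vanishes at p ∈ {-4, 2, 4}; B'(q) = 36(q - 4)(q + 1)(q + 2) vanishes at q ∈ {-2, -1, 4}.
Local minima of A (where A''>0): A(-4)=-5376, A(4)=768. Local minima of B: B(-2)=96, B(4)=-2496.
So the global minimum of psi is A(-4) + B(4) + 6 = -5376 − 2496 + 6 = -7866, attained at (-4, 4).

-7866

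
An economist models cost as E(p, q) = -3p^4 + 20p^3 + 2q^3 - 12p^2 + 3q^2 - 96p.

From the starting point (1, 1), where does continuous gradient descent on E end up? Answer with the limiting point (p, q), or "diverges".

E is separable, so gradient descent decouples: p follows -∂E/∂p, q follows -∂E/∂q.
∂E/∂p = -12(p - 4)(p - 2)(p + 1); at p=1 this is -72, so p increases.
∂E/∂q = 6q(q + 1); at q=1 this is 12, so q decreases.
p converges to its nearest critical value 2 (a local min of the p-part); q converges to 0. The iterate converges to (2, 0).

(2, 0)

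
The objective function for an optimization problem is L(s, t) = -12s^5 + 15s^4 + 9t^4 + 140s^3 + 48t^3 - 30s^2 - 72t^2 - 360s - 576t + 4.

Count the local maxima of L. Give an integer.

L separates as a function of s plus a function of t, so ∇L=0 decouples.
∂L/∂s = -60(s - 3)(s - 1)(s + 1)(s + 2) = 0 at s ∈ {-2, -1, 1, 3}; ∂L/∂t = 36(t - 2)(t + 2)(t + 4) = 0 at t ∈ {-4, -2, 2}.
The Hessian is diagonal: diag(L_ss, L_tt). Second derivatives: L_ss(-2)=900, L_ss(-1)=-480, L_ss(1)=720, L_ss(3)=-2400; L_tt(-4)=432, L_tt(-2)=-288, L_tt(2)=864.
Local maxima occur where both diagonal entries negative: (-1, -2), (3, -2). Count: 2.

2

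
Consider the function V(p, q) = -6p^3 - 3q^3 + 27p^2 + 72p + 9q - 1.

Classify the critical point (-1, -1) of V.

local minimum

The mixed partial ∂²V/∂p∂q is 0, so the Hessian at any point is diag(V_pp, V_qq) = diag(18(-2p + 3), -18q).
At (-1, -1): H = diag(90, 18).
Both eigenvalues are positive, so H is positive definite: a local minimum.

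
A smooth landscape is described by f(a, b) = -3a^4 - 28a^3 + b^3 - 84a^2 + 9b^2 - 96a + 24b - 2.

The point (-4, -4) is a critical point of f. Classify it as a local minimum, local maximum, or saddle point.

The mixed partial ∂²f/∂a∂b is 0, so the Hessian at any point is diag(f_aa, f_bb) = diag(-12(3a^2 + 14a + 14), 6(b + 3)).
At (-4, -4): H = diag(-72, -6).
Both eigenvalues are negative, so H is negative definite: a local maximum.

local maximum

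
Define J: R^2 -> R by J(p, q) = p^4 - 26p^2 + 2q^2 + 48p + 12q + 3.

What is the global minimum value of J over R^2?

-367

J(p,q) separates as A(p) + B(q) + 3, so its minimum is min A + min B + 3.
A'(p) = 4(p - 3)(p - 1)(p + 4) vanishes at p ∈ {-4, 1, 3}; B'(q) = 4q + 12 vanishes at q ∈ {-3}.
Local minima of A (where A''>0): A(-4)=-352, A(3)=-9. Local minima of B: B(-3)=-18.
So the global minimum of J is A(-4) + B(-3) + 3 = -352 − 18 + 3 = -367, attained at (-4, -3).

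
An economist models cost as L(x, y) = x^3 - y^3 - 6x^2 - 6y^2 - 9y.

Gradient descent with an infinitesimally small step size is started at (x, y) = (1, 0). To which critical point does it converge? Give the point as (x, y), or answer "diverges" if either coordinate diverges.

diverges

L is separable, so gradient descent decouples: x follows -∂L/∂x, y follows -∂L/∂y.
∂L/∂x = 3x(x - 4); at x=1 this is -9, so x increases.
∂L/∂y = -3(y + 1)(y + 3); at y=0 this is -9, so y increases.
The y-coordinate has no critical point in that direction and runs off to infinity.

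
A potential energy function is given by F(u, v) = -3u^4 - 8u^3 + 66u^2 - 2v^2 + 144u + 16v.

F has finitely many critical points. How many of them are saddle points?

1

F separates as a function of u plus a function of v, so ∇F=0 decouples.
∂F/∂u = -12(u - 3)(u + 1)(u + 4) = 0 at u ∈ {-4, -1, 3}; ∂F/∂v = -4(v - 4) = 0 at v ∈ {4}.
The Hessian is diagonal: diag(F_uu, F_vv). Second derivatives: F_uu(-4)=-252, F_uu(-1)=144, F_uu(3)=-336; F_vv(4)=-4.
Saddle points occur where the two diagonal entries have opposite signs: (-1, 4). Count: 1.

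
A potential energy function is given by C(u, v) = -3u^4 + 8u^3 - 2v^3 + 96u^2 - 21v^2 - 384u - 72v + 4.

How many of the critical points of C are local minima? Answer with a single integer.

C separates as a function of u plus a function of v, so ∇C=0 decouples.
∂C/∂u = -12(u - 4)(u - 2)(u + 4) = 0 at u ∈ {-4, 2, 4}; ∂C/∂v = -6(v + 3)(v + 4) = 0 at v ∈ {-4, -3}.
The Hessian is diagonal: diag(C_uu, C_vv). Second derivatives: C_uu(-4)=-576, C_uu(2)=144, C_uu(4)=-192; C_vv(-4)=6, C_vv(-3)=-6.
Local minima occur where both diagonal entries positive: (2, -4). Count: 1.

1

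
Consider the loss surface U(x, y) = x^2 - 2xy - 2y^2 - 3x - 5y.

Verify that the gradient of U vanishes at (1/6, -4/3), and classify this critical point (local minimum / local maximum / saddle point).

∇U = (2x - 2y - 3, -2x - 4y - 5); substituting (1/6, -4/3) gives ∇U = (0, 0), so (1/6, -4/3) is indeed a critical point.
The Hessian of U is constant: H = [[2, -2], [-2, -4]].
det(H) = 2·(-4) − (-2)² = -12.
Since det(H) < 0, H is indefinite and the critical point is a saddle point.

saddle point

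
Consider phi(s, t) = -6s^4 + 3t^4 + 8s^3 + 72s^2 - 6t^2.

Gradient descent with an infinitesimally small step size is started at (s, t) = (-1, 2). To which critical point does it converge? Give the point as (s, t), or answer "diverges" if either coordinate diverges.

phi is separable, so gradient descent decouples: s follows -∂phi/∂s, t follows -∂phi/∂t.
∂phi/∂s = -24s(s - 3)(s + 2); at s=-1 this is -96, so s increases.
∂phi/∂t = 12t(t - 1)(t + 1); at t=2 this is 72, so t decreases.
s converges to its nearest critical value 0 (a local min of the s-part); t converges to 1. The iterate converges to (0, 1).

(0, 1)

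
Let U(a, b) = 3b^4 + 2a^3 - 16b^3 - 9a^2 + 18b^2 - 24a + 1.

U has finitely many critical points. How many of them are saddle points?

U separates as a function of a plus a function of b, so ∇U=0 decouples.
∂U/∂a = 6(a - 4)(a + 1) = 0 at a ∈ {-1, 4}; ∂U/∂b = 12b(b - 3)(b - 1) = 0 at b ∈ {0, 1, 3}.
The Hessian is diagonal: diag(U_aa, U_bb). Second derivatives: U_aa(-1)=-30, U_aa(4)=30; U_bb(0)=36, U_bb(1)=-24, U_bb(3)=72.
Saddle points occur where the two diagonal entries have opposite signs: (-1, 0), (-1, 3), (4, 1). Count: 3.

3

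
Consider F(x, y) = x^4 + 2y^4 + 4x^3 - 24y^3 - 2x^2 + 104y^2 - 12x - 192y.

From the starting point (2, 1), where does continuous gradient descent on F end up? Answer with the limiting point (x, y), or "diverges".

F is separable, so gradient descent decouples: x follows -∂F/∂x, y follows -∂F/∂y.
∂F/∂x = 4(x - 1)(x + 1)(x + 3); at x=2 this is 60, so x decreases.
∂F/∂y = 8(y - 4)(y - 3)(y - 2); at y=1 this is -48, so y increases.
x converges to its nearest critical value 1 (a local min of the x-part); y converges to 2. The iterate converges to (1, 2).

(1, 2)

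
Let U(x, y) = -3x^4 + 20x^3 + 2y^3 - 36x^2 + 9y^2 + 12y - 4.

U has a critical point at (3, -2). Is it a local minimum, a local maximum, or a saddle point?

local maximum

The mixed partial ∂²U/∂x∂y is 0, so the Hessian at any point is diag(U_xx, U_yy) = diag(12(-3x^2 + 10x - 6), 6(2y + 3)).
At (3, -2): H = diag(-36, -6).
Both eigenvalues are negative, so H is negative definite: a local maximum.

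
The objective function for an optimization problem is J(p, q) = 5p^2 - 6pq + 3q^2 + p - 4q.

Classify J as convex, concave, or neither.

J is quadratic, so its Hessian is the constant matrix H = [[10, -6], [-6, 6]].
det(H) = 24, tr(H) = 16.
det(H) > 0 and tr(H) > 0, so H is positive definite everywhere: convex.

convex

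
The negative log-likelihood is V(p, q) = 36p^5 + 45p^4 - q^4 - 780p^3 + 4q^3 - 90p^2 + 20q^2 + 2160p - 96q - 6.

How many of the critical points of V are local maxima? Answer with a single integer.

V separates as a function of p plus a function of q, so ∇V=0 decouples.
∂V/∂p = 180(p - 3)(p - 1)(p + 1)(p + 4) = 0 at p ∈ {-4, -1, 1, 3}; ∂V/∂q = -4(q - 4)(q - 2)(q + 3) = 0 at q ∈ {-3, 2, 4}.
The Hessian is diagonal: diag(V_pp, V_qq). Second derivatives: V_pp(-4)=-18900, V_pp(-1)=4320, V_pp(1)=-3600, V_pp(3)=10080; V_qq(-3)=-140, V_qq(2)=40, V_qq(4)=-56.
Local maxima occur where both diagonal entries negative: (-4, -3), (-4, 4), (1, -3), (1, 4). Count: 4.

4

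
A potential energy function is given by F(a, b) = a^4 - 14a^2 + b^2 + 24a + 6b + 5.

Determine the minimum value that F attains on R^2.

F(a,b) separates as P(a) + Q(b) + 5, so its minimum is min P + min Q + 5.
P'(a) = 4(a - 2)(a - 1)(a + 3) vanishes at a ∈ {-3, 1, 2}; Q'(b) = 2b + 6 vanishes at b ∈ {-3}.
Local minima of P (where P''>0): P(-3)=-117, P(2)=8. Local minima of Q: Q(-3)=-9.
So the global minimum of F is P(-3) + Q(-3) + 5 = -117 − 9 + 5 = -121, attained at (-3, -3).

-121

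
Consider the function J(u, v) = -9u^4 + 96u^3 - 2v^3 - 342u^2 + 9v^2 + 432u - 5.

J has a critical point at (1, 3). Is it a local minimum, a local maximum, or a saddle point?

The mixed partial ∂²J/∂u∂v is 0, so the Hessian at any point is diag(J_uu, J_vv) = diag(36(-3u^2 + 16u - 19), 6(-2v + 3)).
At (1, 3): H = diag(-216, -18).
Both eigenvalues are negative, so H is negative definite: a local maximum.

local maximum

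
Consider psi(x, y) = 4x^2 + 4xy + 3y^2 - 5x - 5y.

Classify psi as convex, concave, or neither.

convex

psi is quadratic, so its Hessian is the constant matrix H = [[8, 4], [4, 6]].
det(H) = 32, tr(H) = 14.
det(H) > 0 and tr(H) > 0, so H is positive definite everywhere: convex.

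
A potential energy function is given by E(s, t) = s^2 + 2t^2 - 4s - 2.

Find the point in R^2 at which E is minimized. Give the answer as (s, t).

E(s,t) separates as P(s) + Q(t) − 2, so its minimum is min P + min Q − 2.
P'(s) = 2s - 4 vanishes at s ∈ {2}; Q'(t) = 4t vanishes at t ∈ {0}.
Local minima of P (where P''>0): P(2)=-4. Local minima of Q: Q(0)=0.
So the global minimum of E is P(2) + Q(0) − 2 = -4 + 0 − 2 = -6, attained at (2, 0).

(2, 0)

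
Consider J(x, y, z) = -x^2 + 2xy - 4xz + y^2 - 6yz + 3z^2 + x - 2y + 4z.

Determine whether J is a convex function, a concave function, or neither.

J is quadratic, so its Hessian is the constant matrix H = [[-2, 2, -4], [2, 2, -6], [-4, -6, 6]].
Leading principal minors: -2, -8, 88.
Neither pattern holds ⇒ H is indefinite ⇒ neither convex nor concave.

neither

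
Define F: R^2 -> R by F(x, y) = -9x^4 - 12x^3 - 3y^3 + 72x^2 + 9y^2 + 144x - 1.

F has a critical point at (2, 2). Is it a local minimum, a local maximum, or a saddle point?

local maximum

The mixed partial ∂²F/∂x∂y is 0, so the Hessian at any point is diag(F_xx, F_yy) = diag(36(-3x^2 - 2x + 4), 18(-y + 1)).
At (2, 2): H = diag(-432, -18).
Both eigenvalues are negative, so H is negative definite: a local maximum.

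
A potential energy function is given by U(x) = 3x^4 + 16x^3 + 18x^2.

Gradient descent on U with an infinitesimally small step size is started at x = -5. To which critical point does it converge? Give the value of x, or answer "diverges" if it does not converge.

-3

U'(x) = 12x(x + 1)(x + 3), so U'(-5) = -480.
Gradient descent moves in the -U' direction, i.e. x is increasing.
The nearest critical point in that direction is x = -3, where U'' = 72 > 0 (a local minimum). The iterate converges there.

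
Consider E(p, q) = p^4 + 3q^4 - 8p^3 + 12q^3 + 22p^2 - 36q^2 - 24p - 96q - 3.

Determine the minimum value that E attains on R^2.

-204

E(p,q) separates as A(p) + B(q) − 3, so its minimum is min A + min B − 3.
A'(p) = 4(p - 3)(p - 2)(p - 1) vanishes at p ∈ {1, 2, 3}; B'(q) = 12(q - 2)(q + 1)(q + 4) vanishes at q ∈ {-4, -1, 2}.
Local minima of A (where A''>0): A(1)=-9, A(3)=-9. Local minima of B: B(-4)=-192, B(2)=-192.
So the global minimum of E is A(1) + B(-4) − 3 = -9 − 192 − 3 = -204, attained at (1, -4).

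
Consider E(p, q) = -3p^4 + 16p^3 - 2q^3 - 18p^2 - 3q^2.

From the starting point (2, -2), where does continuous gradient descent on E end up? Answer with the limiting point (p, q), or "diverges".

(1, -1)

E is separable, so gradient descent decouples: p follows -∂E/∂p, q follows -∂E/∂q.
∂E/∂p = -12p(p - 3)(p - 1); at p=2 this is 24, so p decreases.
∂E/∂q = -6q(q + 1); at q=-2 this is -12, so q increases.
p converges to its nearest critical value 1 (a local min of the p-part); q converges to -1. The iterate converges to (1, -1).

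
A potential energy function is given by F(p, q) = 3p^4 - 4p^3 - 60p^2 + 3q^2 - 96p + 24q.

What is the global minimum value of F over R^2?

-880

F(p,q) separates as A(p) + B(q), so its minimum is min A + min B.
A'(p) = 12(p - 4)(p + 1)(p + 2) vanishes at p ∈ {-2, -1, 4}; B'(q) = 6q + 24 vanishes at q ∈ {-4}.
Local minima of A (where A''>0): A(-2)=32, A(4)=-832. Local minima of B: B(-4)=-48.
So the global minimum of F is A(4) + B(-4) = -832 − 48 = -880, attained at (4, -4).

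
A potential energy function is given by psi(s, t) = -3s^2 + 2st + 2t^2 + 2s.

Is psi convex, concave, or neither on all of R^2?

psi is quadratic, so its Hessian is the constant matrix H = [[-6, 2], [2, 4]].
det(H) = -28, tr(H) = -2.
det(H) < 0, so H is indefinite: neither convex nor concave.

neither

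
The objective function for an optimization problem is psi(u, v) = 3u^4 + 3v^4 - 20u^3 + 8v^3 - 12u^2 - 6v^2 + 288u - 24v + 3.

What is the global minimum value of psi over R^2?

-432

psi(u,v) separates as P(u) + Q(v) + 3, so its minimum is min P + min Q + 3.
P'(u) = 12(u - 4)(u - 3)(u + 2) vanishes at u ∈ {-2, 3, 4}; Q'(v) = 12(v - 1)(v + 1)(v + 2) vanishes at v ∈ {-2, -1, 1}.
Local minima of P (where P''>0): P(-2)=-416, P(4)=448. Local minima of Q: Q(-2)=8, Q(1)=-19.
So the global minimum of psi is P(-2) + Q(1) + 3 = -416 − 19 + 3 = -432, attained at (-2, 1).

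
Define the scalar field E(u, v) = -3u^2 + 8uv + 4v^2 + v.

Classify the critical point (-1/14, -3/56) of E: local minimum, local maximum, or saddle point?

The Hessian of E is constant: H = [[-6, 8], [8, 8]].
det(H) = (-6)·8 − 8² = -112.
Since det(H) < 0, H is indefinite and the critical point is a saddle point.

saddle point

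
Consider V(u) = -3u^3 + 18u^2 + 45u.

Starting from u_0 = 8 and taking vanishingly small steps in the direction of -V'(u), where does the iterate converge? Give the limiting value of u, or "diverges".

V'(u) = -9(u - 5)(u + 1), so V'(8) = -243.
Gradient descent moves in the -V' direction, i.e. u is increasing.
There is no critical point above u=8, and V' keeps the same sign, so the iterate runs off to +∞.

diverges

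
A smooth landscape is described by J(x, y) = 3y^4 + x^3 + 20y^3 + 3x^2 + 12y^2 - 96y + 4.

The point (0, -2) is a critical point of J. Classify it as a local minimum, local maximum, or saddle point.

saddle point

The mixed partial ∂²J/∂x∂y is 0, so the Hessian at any point is diag(J_xx, J_yy) = diag(6(x + 1), 12(3y^2 + 10y + 2)).
At (0, -2): H = diag(6, -72).
The eigenvalues have opposite signs, so H is indefinite: a saddle point.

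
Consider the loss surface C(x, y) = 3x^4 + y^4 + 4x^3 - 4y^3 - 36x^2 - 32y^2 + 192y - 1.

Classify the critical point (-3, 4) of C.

local minimum

The mixed partial ∂²C/∂x∂y is 0, so the Hessian at any point is diag(C_xx, C_yy) = diag(12(3x^2 + 2x - 6), 4(3y^2 - 6y - 16)).
At (-3, 4): H = diag(180, 32).
Both eigenvalues are positive, so H is positive definite: a local minimum.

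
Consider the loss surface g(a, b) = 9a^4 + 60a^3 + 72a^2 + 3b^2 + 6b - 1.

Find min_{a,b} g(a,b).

-388

g(a,b) separates as P(a) + Q(b) − 1, so its minimum is min P + min Q − 1.
P'(a) = 36a(a + 1)(a + 4) vanishes at a ∈ {-4, -1, 0}; Q'(b) = 6b + 6 vanishes at b ∈ {-1}.
Local minima of P (where P''>0): P(-4)=-384, P(0)=0. Local minima of Q: Q(-1)=-3.
So the global minimum of g is P(-4) + Q(-1) − 1 = -384 − 3 − 1 = -388, attained at (-4, -1).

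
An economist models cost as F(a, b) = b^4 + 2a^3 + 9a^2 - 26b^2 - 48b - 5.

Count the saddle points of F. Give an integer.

3

F separates as a function of a plus a function of b, so ∇F=0 decouples.
∂F/∂a = 6a(a + 3) = 0 at a ∈ {-3, 0}; ∂F/∂b = 4(b - 4)(b + 1)(b + 3) = 0 at b ∈ {-3, -1, 4}.
The Hessian is diagonal: diag(F_aa, F_bb). Second derivatives: F_aa(-3)=-18, F_aa(0)=18; F_bb(-3)=56, F_bb(-1)=-40, F_bb(4)=140.
Saddle points occur where the two diagonal entries have opposite signs: (-3, -3), (-3, 4), (0, -1). Count: 3.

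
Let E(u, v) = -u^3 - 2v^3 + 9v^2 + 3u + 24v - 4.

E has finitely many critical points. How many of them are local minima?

E separates as a function of u plus a function of v, so ∇E=0 decouples.
∂E/∂u = -3(u - 1)(u + 1) = 0 at u ∈ {-1, 1}; ∂E/∂v = -6(v - 4)(v + 1) = 0 at v ∈ {-1, 4}.
The Hessian is diagonal: diag(E_uu, E_vv). Second derivatives: E_uu(-1)=6, E_uu(1)=-6; E_vv(-1)=30, E_vv(4)=-30.
Local minima occur where both diagonal entries positive: (-1, -1). Count: 1.

1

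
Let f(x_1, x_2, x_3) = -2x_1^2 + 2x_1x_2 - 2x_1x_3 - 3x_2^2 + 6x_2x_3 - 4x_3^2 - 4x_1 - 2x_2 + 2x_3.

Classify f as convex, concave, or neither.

f is quadratic, so its Hessian is the constant matrix H = [[-4, 2, -2], [2, -6, 6], [-2, 6, -8]].
Leading principal minors: -4, 20, -40.
Signs alternate −, +, − ⇒ H ≺ 0 ⇒ concave.

concave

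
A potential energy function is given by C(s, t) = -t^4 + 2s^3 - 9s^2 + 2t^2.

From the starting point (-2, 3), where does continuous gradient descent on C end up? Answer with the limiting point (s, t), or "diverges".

C is separable, so gradient descent decouples: s follows -∂C/∂s, t follows -∂C/∂t.
∂C/∂s = 6s(s - 3); at s=-2 this is 60, so s decreases.
∂C/∂t = -4t(t - 1)(t + 1); at t=3 this is -96, so t increases.
The s-coordinate has no critical point in that direction and runs off to infinity.

diverges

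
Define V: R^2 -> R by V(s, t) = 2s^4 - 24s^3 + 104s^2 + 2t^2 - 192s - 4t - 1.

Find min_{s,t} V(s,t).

V(s,t) separates as P(s) + Q(t) − 1, so its minimum is min P + min Q − 1.
P'(s) = 8(s - 4)(s - 3)(s - 2) vanishes at s ∈ {2, 3, 4}; Q'(t) = 4(t - 1) vanishes at t ∈ {1}.
Local minima of P (where P''>0): P(2)=-128, P(4)=-128. Local minima of Q: Q(1)=-2.
So the global minimum of V is P(2) + Q(1) − 1 = -128 − 2 − 1 = -131, attained at (2, 1).

-131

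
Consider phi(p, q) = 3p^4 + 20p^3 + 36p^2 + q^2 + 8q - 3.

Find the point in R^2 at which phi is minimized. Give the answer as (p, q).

(0, -4)

phi(p,q) separates as A(p) + B(q) − 3, so its minimum is min A + min B − 3.
A'(p) = 12p(p + 2)(p + 3) vanishes at p ∈ {-3, -2, 0}; B'(q) = 2q + 8 vanishes at q ∈ {-4}.
Local minima of A (where A''>0): A(-3)=27, A(0)=0. Local minima of B: B(-4)=-16.
So the global minimum of phi is A(0) + B(-4) − 3 = 0 − 16 − 3 = -19, attained at (0, -4).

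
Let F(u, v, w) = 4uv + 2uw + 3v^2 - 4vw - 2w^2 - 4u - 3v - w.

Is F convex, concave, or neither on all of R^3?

F is quadratic, so its Hessian is the constant matrix H = [[0, 4, 2], [4, 6, -4], [2, -4, -4]].
Leading principal minors: 0, -16, -24.
Neither pattern holds ⇒ H is indefinite ⇒ neither convex nor concave.

neither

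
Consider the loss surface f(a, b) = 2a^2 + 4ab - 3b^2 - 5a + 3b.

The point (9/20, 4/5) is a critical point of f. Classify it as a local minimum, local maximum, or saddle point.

The Hessian of f is constant: H = [[4, 4], [4, -6]].
det(H) = 4·(-6) − 4² = -40.
Since det(H) < 0, H is indefinite and the critical point is a saddle point.

saddle point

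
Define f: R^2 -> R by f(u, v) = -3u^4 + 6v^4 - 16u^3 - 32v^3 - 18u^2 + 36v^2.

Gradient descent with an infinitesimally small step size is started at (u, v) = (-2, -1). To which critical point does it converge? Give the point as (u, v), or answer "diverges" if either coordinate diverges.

f is separable, so gradient descent decouples: u follows -∂f/∂u, v follows -∂f/∂v.
∂f/∂u = -12u(u + 1)(u + 3); at u=-2 this is -24, so u increases.
∂f/∂v = 24v(v - 3)(v - 1); at v=-1 this is -192, so v increases.
u converges to its nearest critical value -1 (a local min of the u-part); v converges to 0. The iterate converges to (-1, 0).

(-1, 0)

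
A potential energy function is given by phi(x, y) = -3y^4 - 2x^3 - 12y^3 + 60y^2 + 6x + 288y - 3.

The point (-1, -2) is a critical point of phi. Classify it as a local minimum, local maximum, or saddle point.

local minimum

The mixed partial ∂²phi/∂x∂y is 0, so the Hessian at any point is diag(phi_xx, phi_yy) = diag(-12x, 12(-3y^2 - 6y + 10)).
At (-1, -2): H = diag(12, 120).
Both eigenvalues are positive, so H is positive definite: a local minimum.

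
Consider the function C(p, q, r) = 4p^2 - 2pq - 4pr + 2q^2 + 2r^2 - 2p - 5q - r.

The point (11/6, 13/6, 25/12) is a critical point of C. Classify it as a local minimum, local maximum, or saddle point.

local minimum

The Hessian is constant: H = [[8, -2, -4], [-2, 4, 0], [-4, 0, 4]].
Leading principal minors: Δ₁ = 8, Δ₂ = 28, Δ₃ = 48.
All leading minors are positive, so H is positive definite: a local minimum.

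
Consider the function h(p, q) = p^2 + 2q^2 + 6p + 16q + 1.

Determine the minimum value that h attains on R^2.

-40

h(p,q) separates as A(p) + B(q) + 1, so its minimum is min A + min B + 1.
A'(p) = 2p + 6 vanishes at p ∈ {-3}; B'(q) = 4q + 16 vanishes at q ∈ {-4}.
Local minima of A (where A''>0): A(-3)=-9. Local minima of B: B(-4)=-32.
So the global minimum of h is A(-3) + B(-4) + 1 = -9 − 32 + 1 = -40, attained at (-3, -4).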